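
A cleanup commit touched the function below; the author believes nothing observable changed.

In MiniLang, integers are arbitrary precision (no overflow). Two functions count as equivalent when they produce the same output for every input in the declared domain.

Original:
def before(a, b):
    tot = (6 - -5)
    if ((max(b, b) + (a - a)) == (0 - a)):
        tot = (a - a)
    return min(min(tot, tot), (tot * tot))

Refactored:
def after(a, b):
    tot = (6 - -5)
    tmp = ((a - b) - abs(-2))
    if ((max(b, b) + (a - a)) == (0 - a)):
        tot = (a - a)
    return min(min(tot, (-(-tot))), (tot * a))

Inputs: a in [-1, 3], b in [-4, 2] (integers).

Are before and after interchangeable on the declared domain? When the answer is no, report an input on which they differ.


Not equivalent: a=-1, b=-4 separates them (11 vs -11).
before: tot=11, then ((max(b, b) + (a - a)) == (0 - a)) is false, then returns 11
after: tot=11, then tmp=1, then ((max(b, b) + (a - a)) == (0 - a)) is false, then returns -11
verdict: not equivalent; witness: a=-1, b=-4


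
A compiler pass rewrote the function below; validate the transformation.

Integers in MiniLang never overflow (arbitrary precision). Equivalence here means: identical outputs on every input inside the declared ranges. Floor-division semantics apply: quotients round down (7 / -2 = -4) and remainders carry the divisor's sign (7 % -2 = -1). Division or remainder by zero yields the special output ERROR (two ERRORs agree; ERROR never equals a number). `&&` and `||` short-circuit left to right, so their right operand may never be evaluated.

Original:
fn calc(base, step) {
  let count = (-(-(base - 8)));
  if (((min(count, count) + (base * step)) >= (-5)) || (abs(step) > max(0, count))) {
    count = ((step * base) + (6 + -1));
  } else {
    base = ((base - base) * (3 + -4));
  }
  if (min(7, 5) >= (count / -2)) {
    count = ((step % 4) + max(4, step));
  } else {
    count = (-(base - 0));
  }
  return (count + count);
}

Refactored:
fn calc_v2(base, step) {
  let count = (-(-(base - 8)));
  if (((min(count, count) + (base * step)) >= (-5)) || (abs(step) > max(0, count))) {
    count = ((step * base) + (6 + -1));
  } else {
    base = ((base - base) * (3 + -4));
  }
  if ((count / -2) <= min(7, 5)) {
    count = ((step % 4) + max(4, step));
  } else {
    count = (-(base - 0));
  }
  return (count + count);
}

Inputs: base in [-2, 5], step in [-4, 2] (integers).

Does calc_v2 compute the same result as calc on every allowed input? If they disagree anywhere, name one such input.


Reading the diff, among the changes: comparison usage differs.
Spot check at base=5, step=-3 — calc: count becomes -3; next (((min(count, count) + (base * step)) >= (-5)) || (abs(step) > max(0, count))) evaluates to true; next count becomes -10; next (min(7, 5) >= (count / -2)) evaluates to true; next count becomes 5; next final value 10. calc_v2: count becomes -3; next (((min(count, count) + (base * step)) >= (-5)) || (abs(step) > max(0, count))) evaluates to true; next count becomes -10; next ((count / -2) <= min(7, 5)) evaluates to true; next count becomes 5; next final value 10. Both give 10.
Every one of the 56 inputs gives matching results.
verdict: equivalent


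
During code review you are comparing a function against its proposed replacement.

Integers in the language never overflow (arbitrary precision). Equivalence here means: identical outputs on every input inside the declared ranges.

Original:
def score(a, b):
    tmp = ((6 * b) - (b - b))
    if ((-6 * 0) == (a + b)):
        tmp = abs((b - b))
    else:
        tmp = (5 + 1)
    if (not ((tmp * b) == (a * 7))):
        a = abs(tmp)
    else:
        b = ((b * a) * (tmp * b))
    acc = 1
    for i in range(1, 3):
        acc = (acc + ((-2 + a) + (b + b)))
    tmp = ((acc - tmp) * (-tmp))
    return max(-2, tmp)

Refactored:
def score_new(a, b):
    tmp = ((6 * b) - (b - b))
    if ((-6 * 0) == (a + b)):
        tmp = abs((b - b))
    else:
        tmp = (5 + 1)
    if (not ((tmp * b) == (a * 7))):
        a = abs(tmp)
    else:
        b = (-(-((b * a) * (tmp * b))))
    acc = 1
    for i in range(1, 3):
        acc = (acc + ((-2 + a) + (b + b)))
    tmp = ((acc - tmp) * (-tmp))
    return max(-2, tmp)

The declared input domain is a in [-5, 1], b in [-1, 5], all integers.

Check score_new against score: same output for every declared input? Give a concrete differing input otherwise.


Although same computation, different form, 49/49 inputs agree.
verdict: equivalent


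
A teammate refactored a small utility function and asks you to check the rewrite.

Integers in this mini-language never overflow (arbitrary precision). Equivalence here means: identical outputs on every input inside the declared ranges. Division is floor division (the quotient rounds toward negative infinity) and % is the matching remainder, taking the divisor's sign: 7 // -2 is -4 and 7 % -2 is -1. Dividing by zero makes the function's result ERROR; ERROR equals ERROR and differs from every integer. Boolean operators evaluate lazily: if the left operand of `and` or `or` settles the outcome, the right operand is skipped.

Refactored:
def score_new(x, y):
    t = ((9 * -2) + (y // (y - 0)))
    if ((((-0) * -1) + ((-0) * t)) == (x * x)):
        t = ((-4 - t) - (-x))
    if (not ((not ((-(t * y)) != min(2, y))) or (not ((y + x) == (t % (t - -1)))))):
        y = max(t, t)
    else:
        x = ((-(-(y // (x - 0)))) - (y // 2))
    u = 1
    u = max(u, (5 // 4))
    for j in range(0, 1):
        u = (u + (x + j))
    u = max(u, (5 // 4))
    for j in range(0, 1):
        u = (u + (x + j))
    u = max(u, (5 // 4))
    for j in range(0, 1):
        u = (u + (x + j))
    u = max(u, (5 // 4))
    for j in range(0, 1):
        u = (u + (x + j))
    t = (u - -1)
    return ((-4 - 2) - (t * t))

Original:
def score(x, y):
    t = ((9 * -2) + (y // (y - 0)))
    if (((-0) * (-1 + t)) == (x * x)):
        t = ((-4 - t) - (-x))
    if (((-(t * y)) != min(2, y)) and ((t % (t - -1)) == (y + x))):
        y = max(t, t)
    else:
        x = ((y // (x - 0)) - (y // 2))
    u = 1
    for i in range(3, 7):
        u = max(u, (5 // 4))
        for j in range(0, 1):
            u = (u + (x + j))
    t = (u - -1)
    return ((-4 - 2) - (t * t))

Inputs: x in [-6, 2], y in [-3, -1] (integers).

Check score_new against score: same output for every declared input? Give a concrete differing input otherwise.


Reading the diff, among the changes: loop structure differs, and arithmetic usage differs, and local variable names differ, and statement counts differ, and constant usage differs, and min/max/abs usage differs, and boolean connective usage differs.
As a probe, take x=1, y=-3: score runs t = -17; (((-0) * (-1 + t)) == (x * x)) -> false; (((-(t * y)) != min(2, y)) and ((t % (t - -1)) == (y + x))) -> false; x = -1; u = 1; [i=3]; u = 1; [j=0]; u = 0; [i=4]; u = 1; [j=0]; u = 0; [i=5]; u = 1; [j=0]; u = 0; [i=6]; u = 1; [j=0]; u = 0; t = 1; return -7; score_new runs t = -17; ((((-0) * -1) + ((-0) * t)) == (x * x)) -> false; (not ((not ((-(t * y)) != min(2, y))) or (not ((y + x) == (t % (t - -1)))))) -> false; x = -1; u = 1; u = 1; [j=0]; u = 0; u = 1; [j=0]; u = 0; u = 1; [j=0]; u = 0; u = 1; [j=0]; u = 0; t = 1; return -7; both end at -7.
Sweeping the whole domain (27 inputs) finds no disagreement.
verdict: equivalent


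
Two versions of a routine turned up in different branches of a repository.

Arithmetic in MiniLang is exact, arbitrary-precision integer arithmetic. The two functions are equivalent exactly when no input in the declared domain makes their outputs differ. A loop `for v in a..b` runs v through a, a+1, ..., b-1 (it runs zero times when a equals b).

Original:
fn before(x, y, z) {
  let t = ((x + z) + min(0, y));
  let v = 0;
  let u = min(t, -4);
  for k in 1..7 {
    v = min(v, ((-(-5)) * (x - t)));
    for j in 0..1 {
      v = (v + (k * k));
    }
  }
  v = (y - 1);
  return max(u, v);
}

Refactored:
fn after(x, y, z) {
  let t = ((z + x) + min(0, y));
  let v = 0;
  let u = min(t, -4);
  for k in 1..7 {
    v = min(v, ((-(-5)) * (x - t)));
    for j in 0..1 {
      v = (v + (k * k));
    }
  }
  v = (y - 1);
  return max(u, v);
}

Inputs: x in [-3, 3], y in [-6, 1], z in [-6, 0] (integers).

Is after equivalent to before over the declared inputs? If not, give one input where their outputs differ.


Changes here: same computation, different form; the full 392-point sweep finds no disagreement.
verdict: equivalent


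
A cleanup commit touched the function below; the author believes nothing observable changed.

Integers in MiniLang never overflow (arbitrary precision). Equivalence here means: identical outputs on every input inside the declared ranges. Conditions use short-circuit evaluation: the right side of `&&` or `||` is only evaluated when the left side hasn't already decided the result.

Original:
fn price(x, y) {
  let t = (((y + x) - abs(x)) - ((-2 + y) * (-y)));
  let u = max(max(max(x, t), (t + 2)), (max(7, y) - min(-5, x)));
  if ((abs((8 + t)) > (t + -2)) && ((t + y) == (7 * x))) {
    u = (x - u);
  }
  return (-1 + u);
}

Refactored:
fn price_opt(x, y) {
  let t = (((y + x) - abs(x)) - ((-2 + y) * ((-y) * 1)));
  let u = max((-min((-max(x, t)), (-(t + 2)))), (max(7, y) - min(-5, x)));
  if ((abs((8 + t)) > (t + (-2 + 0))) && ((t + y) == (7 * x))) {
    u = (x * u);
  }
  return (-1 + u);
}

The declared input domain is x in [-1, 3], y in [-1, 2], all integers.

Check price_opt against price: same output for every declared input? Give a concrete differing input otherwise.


Consider the input x=0, y=0.
price: t := 0 | u := 12 | ((abs((8 + t)) > (t + -2)) && ((t + y) == (7 * x))): true | u := -12 | result -13
price_opt: t := 0 | u := 12 | ((abs((8 + t)) > (t + (-2 + 0))) && ((t + y) == (7 * x))): true | u := 0 | result -1
-13 vs -1 — the two versions disagree here.
verdict: not equivalent; witness: x=0, y=0


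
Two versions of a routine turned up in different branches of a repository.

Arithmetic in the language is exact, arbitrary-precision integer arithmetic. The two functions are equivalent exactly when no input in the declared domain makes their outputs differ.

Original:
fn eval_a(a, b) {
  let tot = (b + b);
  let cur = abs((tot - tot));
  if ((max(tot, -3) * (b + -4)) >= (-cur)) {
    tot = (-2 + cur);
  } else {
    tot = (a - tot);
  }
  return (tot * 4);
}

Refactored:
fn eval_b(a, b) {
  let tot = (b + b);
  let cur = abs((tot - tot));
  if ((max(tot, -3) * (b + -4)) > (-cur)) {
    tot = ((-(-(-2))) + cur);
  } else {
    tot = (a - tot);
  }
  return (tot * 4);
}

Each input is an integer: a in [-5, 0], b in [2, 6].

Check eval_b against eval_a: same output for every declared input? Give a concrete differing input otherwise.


Evaluate both at a=-5, b=4.
eval_a: tot=8, then cur=0, then ((max(tot, -3) * (b + -4)) >= (-cur)) is true, then tot=-2, then returns -8
eval_b: tot=8, then cur=0, then ((max(tot, -3) * (b + -4)) > (-cur)) is false, then tot=-13, then returns -52
-8 and -52 differ, so these are not the same function on this domain.
verdict: not equivalent; witness: a=-5, b=4


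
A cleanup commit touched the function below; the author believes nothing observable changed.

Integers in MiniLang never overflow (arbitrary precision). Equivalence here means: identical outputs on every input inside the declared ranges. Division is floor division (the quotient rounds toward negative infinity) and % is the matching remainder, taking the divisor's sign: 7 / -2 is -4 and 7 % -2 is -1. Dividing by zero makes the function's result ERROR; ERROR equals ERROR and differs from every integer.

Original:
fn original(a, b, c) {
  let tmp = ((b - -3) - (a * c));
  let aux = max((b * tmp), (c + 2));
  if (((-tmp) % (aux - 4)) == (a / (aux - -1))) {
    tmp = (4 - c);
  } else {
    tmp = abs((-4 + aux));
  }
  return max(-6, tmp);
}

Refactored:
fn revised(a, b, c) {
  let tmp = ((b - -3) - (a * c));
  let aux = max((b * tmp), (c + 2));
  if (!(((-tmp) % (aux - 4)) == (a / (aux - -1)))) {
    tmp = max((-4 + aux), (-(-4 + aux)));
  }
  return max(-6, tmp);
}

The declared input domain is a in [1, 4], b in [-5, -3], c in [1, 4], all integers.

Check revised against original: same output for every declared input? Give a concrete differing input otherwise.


Evaluate both at a=1, b=-3, c=1.
original: tmp=-1, then aux=3, then (((-tmp) % (aux - 4)) == (a / (aux - -1))) is true, then tmp=3, then returns 3
revised: tmp=-1, then aux=3, then (!(((-tmp) % (aux - 4)) == (a / (aux - -1)))) is false, then returns -1
3 and -1 differ, so these are not the same function on this domain.
verdict: not equivalent; witness: a=1, b=-3, c=1


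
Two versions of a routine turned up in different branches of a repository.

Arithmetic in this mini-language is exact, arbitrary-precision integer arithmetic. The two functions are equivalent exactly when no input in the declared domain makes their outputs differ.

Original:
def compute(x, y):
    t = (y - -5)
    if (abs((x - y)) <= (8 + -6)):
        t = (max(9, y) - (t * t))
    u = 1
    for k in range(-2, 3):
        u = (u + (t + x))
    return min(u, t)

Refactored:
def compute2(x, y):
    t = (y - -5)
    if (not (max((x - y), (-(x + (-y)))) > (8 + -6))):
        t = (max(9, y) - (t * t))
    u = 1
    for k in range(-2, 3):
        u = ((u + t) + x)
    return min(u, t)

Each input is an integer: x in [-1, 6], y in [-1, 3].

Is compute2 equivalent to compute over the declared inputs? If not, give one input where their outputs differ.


Although arithmetic usage differs, and min/max/abs usage differs, and comparison usage differs, and boolean connective usage differs, 40/40 inputs agree.
verdict: equivalent


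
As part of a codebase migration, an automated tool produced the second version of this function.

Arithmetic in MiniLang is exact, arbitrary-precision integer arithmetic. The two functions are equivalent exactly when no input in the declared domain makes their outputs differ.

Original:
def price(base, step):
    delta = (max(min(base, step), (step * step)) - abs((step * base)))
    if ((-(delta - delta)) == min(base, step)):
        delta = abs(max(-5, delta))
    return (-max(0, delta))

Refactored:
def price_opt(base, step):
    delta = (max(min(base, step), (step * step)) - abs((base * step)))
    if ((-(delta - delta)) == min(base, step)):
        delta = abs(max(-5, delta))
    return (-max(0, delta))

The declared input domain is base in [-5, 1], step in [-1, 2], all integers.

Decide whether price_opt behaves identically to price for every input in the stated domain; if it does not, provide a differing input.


Equivalent — the differences include same computation, different form, yet no declared input distinguishes the two.
Spot check at base=-1, step=0 — price: delta = 0; ((-(delta - delta)) == min(base, step)) -> false; return 0. price_opt: delta = 0; ((-(delta - delta)) == min(base, step)) -> false; return 0. Both give 0.
Sweeping the whole domain (28 inputs) finds no disagreement.
verdict: equivalent


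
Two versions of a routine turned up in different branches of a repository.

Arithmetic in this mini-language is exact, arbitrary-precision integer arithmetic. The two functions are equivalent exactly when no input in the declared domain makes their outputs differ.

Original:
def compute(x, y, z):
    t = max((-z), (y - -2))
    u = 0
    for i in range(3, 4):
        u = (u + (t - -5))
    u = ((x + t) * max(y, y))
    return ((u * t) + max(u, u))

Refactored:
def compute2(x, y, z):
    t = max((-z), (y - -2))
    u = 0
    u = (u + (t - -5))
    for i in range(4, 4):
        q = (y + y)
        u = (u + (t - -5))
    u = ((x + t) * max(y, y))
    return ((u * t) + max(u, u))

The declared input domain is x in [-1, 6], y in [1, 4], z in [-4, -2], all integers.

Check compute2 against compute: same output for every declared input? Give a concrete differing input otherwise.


This is a faithful refactor — loop structure differs, plus local variable names differ, plus statement counts differ, plus constant usage differs, plus arithmetic usage differs, but the computed results match everywhere.
Spot check at x=1, y=2, z=-2 — compute: t = 4; u = 0; [i=3]; u = 9; u = 10; return 50. compute2: t = 4; u = 0; u = 9; the i loop: no iterations; u = 10; return 50. Both give 50.
Every one of the 96 inputs gives matching results.
verdict: equivalent


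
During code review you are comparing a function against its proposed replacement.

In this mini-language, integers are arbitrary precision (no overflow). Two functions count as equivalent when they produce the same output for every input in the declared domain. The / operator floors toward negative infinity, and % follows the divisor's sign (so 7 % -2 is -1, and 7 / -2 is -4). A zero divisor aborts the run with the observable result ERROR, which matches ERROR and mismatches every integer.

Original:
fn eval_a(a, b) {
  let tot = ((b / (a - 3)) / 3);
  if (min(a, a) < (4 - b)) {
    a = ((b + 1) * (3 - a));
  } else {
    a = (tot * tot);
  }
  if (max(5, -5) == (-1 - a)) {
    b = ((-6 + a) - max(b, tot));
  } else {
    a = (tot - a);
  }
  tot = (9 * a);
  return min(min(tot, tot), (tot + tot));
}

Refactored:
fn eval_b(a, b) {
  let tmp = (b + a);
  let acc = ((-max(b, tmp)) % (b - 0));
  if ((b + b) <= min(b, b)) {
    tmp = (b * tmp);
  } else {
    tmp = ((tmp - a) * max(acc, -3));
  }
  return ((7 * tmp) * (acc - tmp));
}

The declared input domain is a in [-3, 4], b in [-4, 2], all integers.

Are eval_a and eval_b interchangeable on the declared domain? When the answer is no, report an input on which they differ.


Not equivalent: a=-3, b=-4 separates them (162 vs -5488).
eval_a: tot := 0 | (min(a, a) < (4 - b)): true | a := -18 | (max(5, -5) == (-1 - a)): false | a := 18 | tot := 162 | result 162
eval_b: tmp := -7 | acc := 0 | ((b + b) <= min(b, b)): true | tmp := 28 | result -5488
verdict: not equivalent; witness: a=-3, b=-4


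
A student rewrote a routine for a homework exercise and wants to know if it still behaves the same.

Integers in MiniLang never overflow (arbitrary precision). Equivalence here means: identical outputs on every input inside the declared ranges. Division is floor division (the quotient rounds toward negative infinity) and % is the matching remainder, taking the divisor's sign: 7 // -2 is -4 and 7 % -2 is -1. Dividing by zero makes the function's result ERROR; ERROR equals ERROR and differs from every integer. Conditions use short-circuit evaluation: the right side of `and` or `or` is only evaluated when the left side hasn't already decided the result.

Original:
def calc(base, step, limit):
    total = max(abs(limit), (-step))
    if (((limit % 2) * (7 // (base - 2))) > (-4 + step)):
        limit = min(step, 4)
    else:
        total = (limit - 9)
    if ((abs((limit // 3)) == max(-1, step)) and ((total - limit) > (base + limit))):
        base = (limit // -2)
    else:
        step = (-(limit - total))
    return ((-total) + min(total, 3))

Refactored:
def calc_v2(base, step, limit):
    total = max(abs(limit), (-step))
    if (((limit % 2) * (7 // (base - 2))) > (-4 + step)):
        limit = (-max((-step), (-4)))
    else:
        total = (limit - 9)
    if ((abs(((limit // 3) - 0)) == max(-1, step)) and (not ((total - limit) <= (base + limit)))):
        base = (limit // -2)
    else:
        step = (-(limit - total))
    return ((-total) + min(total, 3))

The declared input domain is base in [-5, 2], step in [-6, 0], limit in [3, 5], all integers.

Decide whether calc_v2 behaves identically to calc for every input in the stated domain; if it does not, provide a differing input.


Side by side, the visible changes include: boolean connective usage differs, plus constant usage differs, plus comparison usage differs, plus min/max/abs usage differs, plus arithmetic usage differs.
Spot check at base=-2, step=-6, limit=3 — calc: total := 6 | (((limit % 2) * (7 // (base - 2))) > (-4 + step)): true | limit := -6 | ((abs((limit // 3)) == max(-1, step)) and ((total - limit) > (base + limit))): false | step := 12 | result -3. calc_v2: total := 6 | (((limit % 2) * (7 // (base - 2))) > (-4 + step)): true | limit := -6 | ((abs(((limit // 3) - 0)) == max(-1, step)) and (not ((total - limit) <= (base + limit)))): false | step := 12 | result -3. Both give -3.
Checked all 168 inputs in the declared domain: the outputs agree on every one.
verdict: equivalent


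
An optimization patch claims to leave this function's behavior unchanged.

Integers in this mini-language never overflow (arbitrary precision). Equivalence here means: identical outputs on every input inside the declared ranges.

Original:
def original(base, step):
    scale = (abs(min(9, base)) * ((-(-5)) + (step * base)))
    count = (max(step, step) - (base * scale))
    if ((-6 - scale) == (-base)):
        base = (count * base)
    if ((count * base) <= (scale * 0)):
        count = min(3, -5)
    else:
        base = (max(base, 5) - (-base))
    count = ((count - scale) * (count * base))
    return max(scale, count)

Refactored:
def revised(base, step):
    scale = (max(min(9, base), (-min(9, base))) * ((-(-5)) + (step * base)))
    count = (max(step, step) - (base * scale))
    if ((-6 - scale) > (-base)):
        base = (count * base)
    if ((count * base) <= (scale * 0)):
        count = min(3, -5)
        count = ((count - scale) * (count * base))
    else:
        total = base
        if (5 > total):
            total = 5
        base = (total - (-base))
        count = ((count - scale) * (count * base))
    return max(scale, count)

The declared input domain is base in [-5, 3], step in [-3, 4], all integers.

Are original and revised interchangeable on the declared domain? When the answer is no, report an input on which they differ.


There is a counterexample at base=-5, step=2: 0 on one side, -25 on the other.
original: scale becomes -25; next count becomes -123; next ((-6 - scale) == (-base)) evaluates to false; next ((count * base) <= (scale * 0)) evaluates to false; next base becomes 0; next count becomes 0; next final value 0
revised: scale becomes -25; next count becomes -123; next ((-6 - scale) > (-base)) evaluates to true; next base becomes 615; next ((count * base) <= (scale * 0)) evaluates to true; next count becomes -5; next count becomes -61500; next final value -25
verdict: not equivalent; witness: base=-5, step=2


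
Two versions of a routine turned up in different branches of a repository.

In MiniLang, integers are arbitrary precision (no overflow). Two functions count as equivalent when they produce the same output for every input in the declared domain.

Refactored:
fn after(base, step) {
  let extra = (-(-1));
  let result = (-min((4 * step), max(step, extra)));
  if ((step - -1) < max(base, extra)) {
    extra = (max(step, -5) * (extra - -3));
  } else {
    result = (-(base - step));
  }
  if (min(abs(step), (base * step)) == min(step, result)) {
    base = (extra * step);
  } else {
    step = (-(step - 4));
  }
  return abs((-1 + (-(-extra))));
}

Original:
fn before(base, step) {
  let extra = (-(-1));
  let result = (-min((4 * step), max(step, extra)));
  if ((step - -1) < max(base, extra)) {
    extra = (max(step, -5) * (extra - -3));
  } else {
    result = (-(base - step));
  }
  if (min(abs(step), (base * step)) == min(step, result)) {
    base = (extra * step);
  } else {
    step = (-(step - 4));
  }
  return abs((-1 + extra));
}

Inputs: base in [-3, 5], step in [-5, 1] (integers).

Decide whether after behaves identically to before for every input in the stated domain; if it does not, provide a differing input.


Changes here: same computation, different form; the full 63-point sweep finds no disagreement.
verdict: equivalent


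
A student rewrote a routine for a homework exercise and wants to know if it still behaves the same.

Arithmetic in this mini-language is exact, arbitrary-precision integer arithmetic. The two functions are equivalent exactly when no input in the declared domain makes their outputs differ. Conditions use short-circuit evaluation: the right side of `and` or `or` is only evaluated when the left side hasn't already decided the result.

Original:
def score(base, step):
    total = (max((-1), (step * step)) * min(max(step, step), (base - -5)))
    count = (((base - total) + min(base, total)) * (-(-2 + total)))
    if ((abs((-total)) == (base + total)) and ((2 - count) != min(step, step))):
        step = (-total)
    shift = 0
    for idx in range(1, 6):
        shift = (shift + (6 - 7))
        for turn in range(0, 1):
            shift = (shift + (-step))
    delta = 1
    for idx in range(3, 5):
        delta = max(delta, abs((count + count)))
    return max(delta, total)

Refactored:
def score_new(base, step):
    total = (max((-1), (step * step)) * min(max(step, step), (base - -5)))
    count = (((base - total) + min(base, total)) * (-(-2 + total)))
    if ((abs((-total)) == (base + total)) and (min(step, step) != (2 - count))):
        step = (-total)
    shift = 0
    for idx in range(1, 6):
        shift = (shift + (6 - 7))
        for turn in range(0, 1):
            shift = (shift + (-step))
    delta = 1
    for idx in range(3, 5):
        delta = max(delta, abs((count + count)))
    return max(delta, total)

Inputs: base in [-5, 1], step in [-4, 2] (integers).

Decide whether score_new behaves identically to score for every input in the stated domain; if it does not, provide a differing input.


This is a faithful refactor — same computation, different form, but the computed results match everywhere.
Spot check at base=-3, step=1 — score: total=1, then count=-7, then ((abs((-total)) == (base + total)) and ((2 - count) != min(step, step))) is false, then shift=0, then (idx=1), then shift=-1, then (turn=0), then shift=-2, then (idx=2), then shift=-3, then (turn=0), then shift=-4, then (idx=3), then shift=-5, then (turn=0), then shift=-6, then (idx=4), then shift=-7, then (turn=0), then shift=-8, then (idx=5), then shift=-9, then (turn=0), then shift=-10, then delta=1, then (idx=3), then delta=14, then (idx=4), then delta=14, then returns 14. score_new: total=1, then count=-7, then ((abs((-total)) == (base + total)) and (min(step, step) != (2 - count))) is false, then shift=0, then (idx=1), then shift=-1, then (turn=0), then shift=-2, then (idx=2), then shift=-3, then (turn=0), then shift=-4, then (idx=3), then shift=-5, then (turn=0), then shift=-6, then (idx=4), then shift=-7, then (turn=0), then shift=-8, then (idx=5), then shift=-9, then (turn=0), then shift=-10, then delta=1, then (idx=3), then delta=14, then (idx=4), then delta=14, then returns 14. Both give 14.
Sweeping the whole domain (49 inputs) finds no disagreement.
verdict: equivalent


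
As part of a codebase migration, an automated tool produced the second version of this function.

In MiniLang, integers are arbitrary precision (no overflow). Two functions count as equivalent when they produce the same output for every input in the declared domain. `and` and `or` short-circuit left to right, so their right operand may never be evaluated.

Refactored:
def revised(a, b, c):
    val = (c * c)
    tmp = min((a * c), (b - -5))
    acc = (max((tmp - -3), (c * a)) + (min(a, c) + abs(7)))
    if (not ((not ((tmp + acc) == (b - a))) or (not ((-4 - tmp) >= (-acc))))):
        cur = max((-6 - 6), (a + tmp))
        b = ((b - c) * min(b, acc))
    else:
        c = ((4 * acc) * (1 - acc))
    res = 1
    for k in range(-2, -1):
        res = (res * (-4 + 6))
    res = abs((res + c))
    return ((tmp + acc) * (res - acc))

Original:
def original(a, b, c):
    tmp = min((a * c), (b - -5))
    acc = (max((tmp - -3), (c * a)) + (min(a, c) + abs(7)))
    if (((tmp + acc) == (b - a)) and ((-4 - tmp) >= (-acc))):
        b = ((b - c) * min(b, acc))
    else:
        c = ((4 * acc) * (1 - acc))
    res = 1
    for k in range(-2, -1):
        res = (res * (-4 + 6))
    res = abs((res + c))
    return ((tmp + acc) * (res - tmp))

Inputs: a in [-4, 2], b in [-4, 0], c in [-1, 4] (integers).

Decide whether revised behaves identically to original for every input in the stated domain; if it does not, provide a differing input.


Not equivalent: a=-4, b=-4, c=-1 separates them (1320 vs 1272).
original: tmp becomes 1; next acc becomes 7; next (((tmp + acc) == (b - a)) and ((-4 - tmp) >= (-acc))) evaluates to false; next c becomes -168; next res becomes 1; next at k=-2:; next res becomes 2; next res becomes 166; next final value 1320
revised: val becomes 1; next tmp becomes 1; next acc becomes 7; next (not ((not ((tmp + acc) == (b - a))) or (not ((-4 - tmp) >= (-acc))))) evaluates to false; next c becomes -168; next res becomes 1; next at k=-2:; next res becomes 2; next res becomes 166; next final value 1272
verdict: not equivalent; witness: a=-4, b=-4, c=-1


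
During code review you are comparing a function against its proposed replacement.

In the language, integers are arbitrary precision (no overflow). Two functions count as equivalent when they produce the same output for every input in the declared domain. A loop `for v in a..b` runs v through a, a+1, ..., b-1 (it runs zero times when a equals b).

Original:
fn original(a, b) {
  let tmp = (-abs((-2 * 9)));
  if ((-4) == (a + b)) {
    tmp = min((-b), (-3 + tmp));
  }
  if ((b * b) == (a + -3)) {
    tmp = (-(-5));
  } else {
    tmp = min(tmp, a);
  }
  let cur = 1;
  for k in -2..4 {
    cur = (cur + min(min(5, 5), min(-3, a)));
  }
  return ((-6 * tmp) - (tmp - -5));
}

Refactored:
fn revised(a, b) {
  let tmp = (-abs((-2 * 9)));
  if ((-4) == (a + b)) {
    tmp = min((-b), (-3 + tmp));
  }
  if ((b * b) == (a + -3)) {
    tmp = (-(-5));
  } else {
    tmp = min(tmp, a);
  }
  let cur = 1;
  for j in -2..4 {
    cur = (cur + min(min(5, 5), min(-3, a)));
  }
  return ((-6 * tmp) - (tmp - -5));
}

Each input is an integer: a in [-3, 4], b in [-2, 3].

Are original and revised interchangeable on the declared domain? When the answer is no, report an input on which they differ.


Changes here: local variable names differ; the full 48-point sweep finds no disagreement.
verdict: equivalent


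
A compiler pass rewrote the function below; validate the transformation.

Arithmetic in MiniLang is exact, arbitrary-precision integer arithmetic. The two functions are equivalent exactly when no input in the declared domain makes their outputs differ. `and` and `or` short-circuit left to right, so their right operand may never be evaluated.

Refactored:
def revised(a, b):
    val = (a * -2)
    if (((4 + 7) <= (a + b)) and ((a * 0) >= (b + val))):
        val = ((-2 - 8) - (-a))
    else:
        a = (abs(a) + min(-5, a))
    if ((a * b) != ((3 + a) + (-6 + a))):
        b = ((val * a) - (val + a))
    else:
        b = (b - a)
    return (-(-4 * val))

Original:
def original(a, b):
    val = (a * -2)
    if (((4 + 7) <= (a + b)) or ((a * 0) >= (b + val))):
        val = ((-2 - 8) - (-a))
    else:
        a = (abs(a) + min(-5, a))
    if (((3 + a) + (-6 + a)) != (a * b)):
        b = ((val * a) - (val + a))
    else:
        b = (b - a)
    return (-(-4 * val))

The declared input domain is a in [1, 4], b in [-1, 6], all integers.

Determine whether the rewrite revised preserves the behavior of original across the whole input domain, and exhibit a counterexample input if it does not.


Input a=1, b=-1: -36 from original versus -8 from revised.
verdict: not equivalent; witness: a=1, b=-1


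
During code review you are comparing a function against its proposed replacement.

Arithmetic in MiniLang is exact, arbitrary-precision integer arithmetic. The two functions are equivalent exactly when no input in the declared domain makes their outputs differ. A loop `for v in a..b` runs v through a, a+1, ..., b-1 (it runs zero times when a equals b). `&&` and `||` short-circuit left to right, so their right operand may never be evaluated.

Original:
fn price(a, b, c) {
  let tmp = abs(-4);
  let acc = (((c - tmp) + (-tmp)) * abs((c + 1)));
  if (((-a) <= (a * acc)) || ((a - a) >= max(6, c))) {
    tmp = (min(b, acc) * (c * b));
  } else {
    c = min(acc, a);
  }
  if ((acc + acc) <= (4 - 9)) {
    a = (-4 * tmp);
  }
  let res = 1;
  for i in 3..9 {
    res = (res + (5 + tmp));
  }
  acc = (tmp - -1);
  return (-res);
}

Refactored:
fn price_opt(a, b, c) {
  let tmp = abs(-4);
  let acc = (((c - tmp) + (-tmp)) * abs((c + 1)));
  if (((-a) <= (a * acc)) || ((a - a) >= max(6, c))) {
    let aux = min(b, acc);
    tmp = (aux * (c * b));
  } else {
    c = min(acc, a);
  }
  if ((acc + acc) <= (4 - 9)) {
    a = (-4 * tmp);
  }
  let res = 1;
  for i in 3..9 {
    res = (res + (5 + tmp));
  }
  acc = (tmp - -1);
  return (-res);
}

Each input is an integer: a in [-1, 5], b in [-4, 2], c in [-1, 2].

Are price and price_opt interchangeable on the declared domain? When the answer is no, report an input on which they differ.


Reading the diff, among the changes: statement counts differ; also local variable names differ.
Spot check at a=5, b=-2, c=0 — price: tmp := 4 | acc := -8 | (((-a) <= (a * acc)) || ((a - a) >= max(6, c))): false | c := -8 | ((acc + acc) <= (4 - 9)): true | a := -16 | res := 1 | iter i=3: | res := 10 | iter i=4: | res := 19 | iter i=5: | res := 28 | iter i=6: | res := 37 | iter i=7: | res := 46 | iter i=8: | res := 55 | acc := 5 | result -55. price_opt: tmp := 4 | acc := -8 | (((-a) <= (a * acc)) || ((a - a) >= max(6, c))): false | c := -8 | ((acc + acc) <= (4 - 9)): true | a := -16 | res := 1 | iter i=3: | res := 10 | iter i=4: | res := 19 | iter i=5: | res := 28 | iter i=6: | res := 37 | iter i=7: | res := 46 | iter i=8: | res := 55 | acc := 5 | result -55. Both give -55.
Across all 196 domain points the two functions coincide.
verdict: equivalent


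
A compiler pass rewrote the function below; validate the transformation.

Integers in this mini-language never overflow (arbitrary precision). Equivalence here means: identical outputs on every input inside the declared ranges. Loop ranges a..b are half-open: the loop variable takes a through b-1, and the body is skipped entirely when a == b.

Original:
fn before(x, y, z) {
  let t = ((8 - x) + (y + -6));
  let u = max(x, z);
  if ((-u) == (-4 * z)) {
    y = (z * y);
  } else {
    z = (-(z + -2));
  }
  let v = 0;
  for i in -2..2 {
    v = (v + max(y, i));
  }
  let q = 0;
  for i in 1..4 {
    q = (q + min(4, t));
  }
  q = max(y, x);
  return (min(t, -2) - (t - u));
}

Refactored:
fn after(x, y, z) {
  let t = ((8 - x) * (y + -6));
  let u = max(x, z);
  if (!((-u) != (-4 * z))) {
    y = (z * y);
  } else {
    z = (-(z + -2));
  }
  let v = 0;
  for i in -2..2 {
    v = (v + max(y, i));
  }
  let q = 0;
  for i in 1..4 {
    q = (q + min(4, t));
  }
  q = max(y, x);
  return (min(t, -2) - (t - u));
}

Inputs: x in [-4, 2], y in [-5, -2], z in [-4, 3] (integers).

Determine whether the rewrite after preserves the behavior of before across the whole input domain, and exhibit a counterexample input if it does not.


There is a counterexample at x=-4, y=-5, z=-4: -7 on one side, -4 on the other.
before: t=1, then u=-4, then ((-u) == (-4 * z)) is false, then z=6, then v=0, then (i=-2), then v=-2, then (i=-1), then v=-3, then (i=0), then v=-3, then (i=1), then v=-2, then q=0, then (i=1), then q=1, then (i=2), then q=2, then (i=3), then q=3, then q=-4, then returns -7
after: t=-132, then u=-4, then (!((-u) != (-4 * z))) is false, then z=6, then v=0, then (i=-2), then v=-2, then (i=-1), then v=-3, then (i=0), then v=-3, then (i=1), then v=-2, then q=0, then (i=1), then q=-132, then (i=2), then q=-264, then (i=3), then q=-396, then q=-4, then returns -4
verdict: not equivalent; witness: x=-4, y=-5, z=-4


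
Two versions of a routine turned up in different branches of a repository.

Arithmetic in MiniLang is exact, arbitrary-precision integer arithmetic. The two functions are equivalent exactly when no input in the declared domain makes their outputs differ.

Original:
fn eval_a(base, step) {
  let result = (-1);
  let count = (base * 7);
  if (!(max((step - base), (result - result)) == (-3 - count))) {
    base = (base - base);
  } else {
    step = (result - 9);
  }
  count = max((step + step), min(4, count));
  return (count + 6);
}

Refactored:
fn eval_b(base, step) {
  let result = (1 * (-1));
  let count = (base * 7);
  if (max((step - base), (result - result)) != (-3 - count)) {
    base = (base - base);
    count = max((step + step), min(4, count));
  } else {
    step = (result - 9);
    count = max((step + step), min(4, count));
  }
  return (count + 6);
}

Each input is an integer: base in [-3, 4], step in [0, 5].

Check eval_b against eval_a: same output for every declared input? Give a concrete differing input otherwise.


Equivalent — the differences include min/max/abs usage differs, and statement counts differ, and arithmetic usage differs, and comparison usage differs, and boolean connective usage differs, and constant usage differs, yet no declared input distinguishes the two.
One worked example (base=-1, step=0) — eval_a: result := -1 | count := -7 | (!(max((step - base), (result - result)) == (-3 - count))): true | base := 0 | count := 0 | result 6; eval_b: result := -1 | count := -7 | (max((step - base), (result - result)) != (-3 - count)): true | base := 0 | count := 0 | result 6; agreement on 6.
Across all 48 domain points the two functions coincide.
verdict: equivalent


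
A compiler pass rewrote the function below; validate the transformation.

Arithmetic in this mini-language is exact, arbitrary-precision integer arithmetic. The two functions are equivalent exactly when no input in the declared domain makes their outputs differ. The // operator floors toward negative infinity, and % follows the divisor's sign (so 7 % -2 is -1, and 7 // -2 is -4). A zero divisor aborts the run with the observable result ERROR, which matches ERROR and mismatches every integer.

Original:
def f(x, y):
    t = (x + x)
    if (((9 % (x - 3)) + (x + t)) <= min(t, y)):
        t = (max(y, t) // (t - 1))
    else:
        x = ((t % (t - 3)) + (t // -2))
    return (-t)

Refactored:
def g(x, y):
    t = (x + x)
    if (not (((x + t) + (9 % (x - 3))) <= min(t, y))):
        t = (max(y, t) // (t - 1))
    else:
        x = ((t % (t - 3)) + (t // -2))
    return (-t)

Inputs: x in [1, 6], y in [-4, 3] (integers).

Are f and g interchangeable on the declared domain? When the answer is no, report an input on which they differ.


Evaluate both at x=1, y=3.
f: t becomes 2; next (((9 % (x - 3)) + (x + t)) <= min(t, y)) evaluates to true; next t becomes 3; next final value -3
g: t becomes 2; next (not (((x + t) + (9 % (x - 3))) <= min(t, y))) evaluates to false; next x becomes -1; next final value -2
-3 != -2, so the rewrite changes behavior.
verdict: not equivalent; witness: x=1, y=3


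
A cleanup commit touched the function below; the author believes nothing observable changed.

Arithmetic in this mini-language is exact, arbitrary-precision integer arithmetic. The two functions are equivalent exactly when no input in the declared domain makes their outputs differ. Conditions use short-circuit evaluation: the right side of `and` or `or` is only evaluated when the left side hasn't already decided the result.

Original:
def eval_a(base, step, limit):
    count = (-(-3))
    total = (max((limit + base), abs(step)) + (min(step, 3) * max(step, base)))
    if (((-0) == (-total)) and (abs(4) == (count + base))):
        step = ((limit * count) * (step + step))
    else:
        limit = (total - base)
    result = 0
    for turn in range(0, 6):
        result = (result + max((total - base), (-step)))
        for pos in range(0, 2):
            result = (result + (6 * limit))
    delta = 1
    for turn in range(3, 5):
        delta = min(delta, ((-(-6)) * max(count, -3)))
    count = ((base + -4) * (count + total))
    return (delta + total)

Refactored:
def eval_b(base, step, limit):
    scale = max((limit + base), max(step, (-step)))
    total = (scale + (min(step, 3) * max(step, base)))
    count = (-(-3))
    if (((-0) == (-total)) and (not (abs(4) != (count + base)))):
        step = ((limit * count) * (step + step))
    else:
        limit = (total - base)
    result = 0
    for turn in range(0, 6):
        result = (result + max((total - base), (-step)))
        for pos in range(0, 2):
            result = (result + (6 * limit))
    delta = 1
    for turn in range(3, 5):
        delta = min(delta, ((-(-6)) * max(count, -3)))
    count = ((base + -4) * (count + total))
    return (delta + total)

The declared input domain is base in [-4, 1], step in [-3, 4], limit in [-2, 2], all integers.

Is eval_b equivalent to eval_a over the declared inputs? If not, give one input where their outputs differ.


The two versions differ — the changes include local variable names differ; min/max/abs usage differs; boolean connective usage differs; comparison usage differs; statement counts differ.
Spot check at base=-4, step=3, limit=1 — eval_a: count=3, then total=12, then (((-0) == (-total)) and (abs(4) == (count + base))) is false, then limit=16, then result=0, then (turn=0), then result=16, then (pos=0), then result=112, then (pos=1), then result=208, then (turn=1), then result=224, then (pos=0), then result=320, then (pos=1), then result=416, then (turn=2), then result=432, then (pos=0), then result=528, then (pos=1), then result=624, then (turn=3), then result=640, then (pos=0), then result=736, then (pos=1), then result=832, then (turn=4), then result=848, then (pos=0), then result=944, then (pos=1), then result=1040, then (turn=5), then result=1056, then (pos=0), then result=1152, then (pos=1), then result=1248, then delta=1, then (turn=3), then delta=1, then (turn=4), then delta=1, then count=-120, then returns 13. eval_b: scale=3, then total=12, then count=3, then (((-0) == (-total)) and (not (abs(4) != (count + base)))) is false, then limit=16, then result=0, then (turn=0), then result=16, then (pos=0), then result=112, then (pos=1), then result=208, then (turn=1), then result=224, then (pos=0), then result=320, then (pos=1), then result=416, then (turn=2), then result=432, then (pos=0), then result=528, then (pos=1), then result=624, then (turn=3), then result=640, then (pos=0), then result=736, then (pos=1), then result=832, then (turn=4), then result=848, then (pos=0), then result=944, then (pos=1), then result=1040, then (turn=5), then result=1056, then (pos=0), then result=1152, then (pos=1), then result=1248, then delta=1, then (turn=3), then delta=1, then (turn=4), then delta=1, then count=-120, then returns 13. Both give 13.
Across all 240 domain points the two functions coincide.
verdict: equivalent
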